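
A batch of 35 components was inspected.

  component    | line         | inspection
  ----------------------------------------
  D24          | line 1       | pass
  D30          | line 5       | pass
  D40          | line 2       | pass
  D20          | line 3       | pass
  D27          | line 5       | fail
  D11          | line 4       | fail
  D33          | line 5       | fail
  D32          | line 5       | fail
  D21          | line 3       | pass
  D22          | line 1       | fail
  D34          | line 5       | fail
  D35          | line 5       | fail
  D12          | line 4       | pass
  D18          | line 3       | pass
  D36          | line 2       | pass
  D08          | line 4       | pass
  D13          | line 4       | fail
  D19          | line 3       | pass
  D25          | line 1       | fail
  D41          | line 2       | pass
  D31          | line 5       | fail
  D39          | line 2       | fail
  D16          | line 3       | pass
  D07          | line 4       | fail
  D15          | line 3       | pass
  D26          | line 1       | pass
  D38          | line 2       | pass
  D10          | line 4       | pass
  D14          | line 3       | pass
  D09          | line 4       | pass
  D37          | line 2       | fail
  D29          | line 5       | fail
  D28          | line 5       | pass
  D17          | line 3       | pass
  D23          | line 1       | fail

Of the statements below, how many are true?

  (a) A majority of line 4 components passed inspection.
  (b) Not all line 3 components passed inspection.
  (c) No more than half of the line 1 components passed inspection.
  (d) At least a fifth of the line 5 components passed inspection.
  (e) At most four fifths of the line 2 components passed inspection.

(a) line 4: |A| = 7, |A ∩ B| = 4; needs |A ∩ B| > |A ∖ B| — true.
(b) line 3: |A| = 8, |A ∩ B| = 8; needs A ⊄ B (|A ∖ B| ≥ 1) — false.
(c) line 1: |A| = 5, |A ∩ B| = 2; needs |A ∩ B| ≤ |A ∖ B| — true.
(d) line 5: |A| = 9, |A ∩ B| = 2; needs |A ∩ B| / |A| ≥ 1/5 — true.
(e) line 2: |A| = 6, |A ∩ B| = 4; needs |A ∩ B| / |A| ≤ 4/5 — true.

4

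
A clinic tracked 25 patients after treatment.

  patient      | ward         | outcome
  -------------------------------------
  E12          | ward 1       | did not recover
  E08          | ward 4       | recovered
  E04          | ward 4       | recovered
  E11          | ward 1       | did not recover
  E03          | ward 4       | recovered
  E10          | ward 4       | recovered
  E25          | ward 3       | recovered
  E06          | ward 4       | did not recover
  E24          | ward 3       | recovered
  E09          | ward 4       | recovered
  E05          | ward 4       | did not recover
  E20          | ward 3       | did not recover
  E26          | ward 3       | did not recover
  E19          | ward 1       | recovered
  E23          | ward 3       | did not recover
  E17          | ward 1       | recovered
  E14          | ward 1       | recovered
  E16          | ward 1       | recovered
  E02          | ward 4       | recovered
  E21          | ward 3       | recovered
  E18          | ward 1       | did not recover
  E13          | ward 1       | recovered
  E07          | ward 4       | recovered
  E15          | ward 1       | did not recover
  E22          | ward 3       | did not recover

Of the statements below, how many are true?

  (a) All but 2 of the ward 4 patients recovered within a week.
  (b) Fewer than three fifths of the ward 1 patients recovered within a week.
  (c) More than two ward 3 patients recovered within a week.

3

(a) ward 4: |A| = 9, |A ∩ B| = 7; needs |A ∖ B| = 2 — true.
(b) ward 1: |A| = 9, |A ∩ B| = 5; needs |A ∩ B| / |A| < 3/5 — true.
(c) ward 3: |A| = 7, |A ∩ B| = 3; needs |A ∩ B| > 2 — true.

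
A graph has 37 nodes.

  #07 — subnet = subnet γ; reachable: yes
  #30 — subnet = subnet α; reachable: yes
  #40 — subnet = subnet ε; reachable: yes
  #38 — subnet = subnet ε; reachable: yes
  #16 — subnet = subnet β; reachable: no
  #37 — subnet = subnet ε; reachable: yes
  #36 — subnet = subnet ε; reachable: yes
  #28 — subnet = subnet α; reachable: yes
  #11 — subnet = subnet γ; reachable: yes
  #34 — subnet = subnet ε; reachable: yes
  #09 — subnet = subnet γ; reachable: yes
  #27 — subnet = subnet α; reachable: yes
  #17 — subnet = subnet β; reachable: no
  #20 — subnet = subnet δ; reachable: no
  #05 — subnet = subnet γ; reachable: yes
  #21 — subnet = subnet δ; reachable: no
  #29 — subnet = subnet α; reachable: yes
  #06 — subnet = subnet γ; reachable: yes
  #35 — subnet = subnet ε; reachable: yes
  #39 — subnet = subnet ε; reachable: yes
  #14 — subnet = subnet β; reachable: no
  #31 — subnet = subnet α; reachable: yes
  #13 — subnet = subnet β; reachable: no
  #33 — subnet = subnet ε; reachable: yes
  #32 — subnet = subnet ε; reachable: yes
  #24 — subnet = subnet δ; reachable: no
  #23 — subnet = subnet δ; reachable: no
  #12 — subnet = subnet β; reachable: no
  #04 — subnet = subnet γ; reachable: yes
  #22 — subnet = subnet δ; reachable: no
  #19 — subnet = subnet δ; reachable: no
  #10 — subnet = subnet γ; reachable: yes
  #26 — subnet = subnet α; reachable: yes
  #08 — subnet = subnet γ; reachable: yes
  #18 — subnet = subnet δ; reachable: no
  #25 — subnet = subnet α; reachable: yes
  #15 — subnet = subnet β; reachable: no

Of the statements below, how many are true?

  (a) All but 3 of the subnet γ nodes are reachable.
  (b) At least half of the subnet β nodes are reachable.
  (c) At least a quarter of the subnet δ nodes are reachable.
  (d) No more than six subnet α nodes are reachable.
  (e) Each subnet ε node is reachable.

(a) subnet γ: |A| = 8, |A ∩ B| = 8; needs |A ∖ B| = 3 — false.
(b) subnet β: |A| = 6, |A ∩ B| = 0; needs |A ∩ B| ≥ |A ∖ B| — false.
(c) subnet δ: |A| = 7, |A ∩ B| = 0; needs |A ∩ B| / |A| ≥ 1/4 — false.
(d) subnet α: |A| = 7, |A ∩ B| = 7; needs |A ∩ B| ≤ 6 — false.
(e) subnet ε: |A| = 9, |A ∩ B| = 9; needs A ⊆ B, i.e. every element of A is in B (|A ∖ B| = 0) — true.

1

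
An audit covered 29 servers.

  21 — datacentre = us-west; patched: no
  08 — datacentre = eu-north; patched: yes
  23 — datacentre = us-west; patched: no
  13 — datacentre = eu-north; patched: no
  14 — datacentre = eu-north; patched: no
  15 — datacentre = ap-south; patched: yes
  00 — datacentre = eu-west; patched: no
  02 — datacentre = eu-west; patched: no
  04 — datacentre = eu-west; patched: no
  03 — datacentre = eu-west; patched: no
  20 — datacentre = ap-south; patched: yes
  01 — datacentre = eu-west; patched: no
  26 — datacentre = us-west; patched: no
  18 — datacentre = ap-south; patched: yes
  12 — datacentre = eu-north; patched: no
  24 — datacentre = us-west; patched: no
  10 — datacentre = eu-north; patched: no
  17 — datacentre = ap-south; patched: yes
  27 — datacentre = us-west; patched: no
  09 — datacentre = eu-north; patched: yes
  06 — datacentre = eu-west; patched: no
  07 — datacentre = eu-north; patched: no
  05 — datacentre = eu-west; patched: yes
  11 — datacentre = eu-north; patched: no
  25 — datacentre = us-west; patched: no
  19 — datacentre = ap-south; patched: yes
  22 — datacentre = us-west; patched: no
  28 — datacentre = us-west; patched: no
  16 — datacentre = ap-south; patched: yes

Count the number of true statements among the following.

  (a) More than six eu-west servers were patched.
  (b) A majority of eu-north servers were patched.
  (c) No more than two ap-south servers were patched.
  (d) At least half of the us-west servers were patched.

(a) eu-west: |A| = 7, |A ∩ B| = 1; needs |A ∩ B| > 6 — false.
(b) eu-north: |A| = 8, |A ∩ B| = 2; needs |A ∩ B| > |A ∖ B| — false.
(c) ap-south: |A| = 6, |A ∩ B| = 6; needs |A ∩ B| ≤ 2 — false.
(d) us-west: |A| = 8, |A ∩ B| = 0; needs |A ∩ B| ≥ |A ∖ B| — false.

0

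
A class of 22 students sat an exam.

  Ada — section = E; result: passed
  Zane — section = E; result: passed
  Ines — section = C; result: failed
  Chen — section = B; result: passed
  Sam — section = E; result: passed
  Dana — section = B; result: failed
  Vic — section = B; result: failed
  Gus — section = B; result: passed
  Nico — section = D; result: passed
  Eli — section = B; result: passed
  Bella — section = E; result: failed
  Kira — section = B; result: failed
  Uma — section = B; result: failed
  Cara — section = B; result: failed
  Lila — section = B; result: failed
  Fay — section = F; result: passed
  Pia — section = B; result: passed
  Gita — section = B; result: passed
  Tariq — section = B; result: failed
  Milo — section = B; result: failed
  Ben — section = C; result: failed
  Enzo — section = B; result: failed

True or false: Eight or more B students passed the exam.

False

The determiner here denotes the relation: |A ∩ B| ≥ 8.
A (the restrictor) = {Chen, Dana, Vic, Gus, Eli, Kira, Uma, Cara, Lila, Pia, Gita, Tariq, Milo, Enzo}, |A| = 14.
A ∩ B = {Chen, Gus, Eli, Pia, Gita}, so |A ∩ B| = 5.
|A ∩ B| = 5, so the statement is false.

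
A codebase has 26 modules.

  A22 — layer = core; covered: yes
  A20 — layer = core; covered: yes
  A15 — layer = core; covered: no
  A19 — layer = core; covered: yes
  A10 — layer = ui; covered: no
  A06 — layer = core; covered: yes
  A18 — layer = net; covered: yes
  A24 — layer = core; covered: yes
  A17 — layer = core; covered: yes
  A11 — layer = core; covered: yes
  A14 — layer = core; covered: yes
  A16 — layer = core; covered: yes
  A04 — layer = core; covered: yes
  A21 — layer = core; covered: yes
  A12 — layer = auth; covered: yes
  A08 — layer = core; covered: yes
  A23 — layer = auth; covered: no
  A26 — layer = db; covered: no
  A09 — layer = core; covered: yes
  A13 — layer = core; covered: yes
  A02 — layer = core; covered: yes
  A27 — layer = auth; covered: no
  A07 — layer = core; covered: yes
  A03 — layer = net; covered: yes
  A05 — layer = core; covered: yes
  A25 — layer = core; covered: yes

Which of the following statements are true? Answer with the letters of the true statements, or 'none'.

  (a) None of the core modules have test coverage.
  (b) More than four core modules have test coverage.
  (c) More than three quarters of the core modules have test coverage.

|A| = 19, |A ∩ B| = 18, |A ∖ B| = 1.
(a) A ∩ B = ∅ (|A ∩ B| = 0): fails.
(b) |A ∩ B| > 4: holds.
(c) |A ∩ B| / |A| > 3/4: holds.

(b), (c)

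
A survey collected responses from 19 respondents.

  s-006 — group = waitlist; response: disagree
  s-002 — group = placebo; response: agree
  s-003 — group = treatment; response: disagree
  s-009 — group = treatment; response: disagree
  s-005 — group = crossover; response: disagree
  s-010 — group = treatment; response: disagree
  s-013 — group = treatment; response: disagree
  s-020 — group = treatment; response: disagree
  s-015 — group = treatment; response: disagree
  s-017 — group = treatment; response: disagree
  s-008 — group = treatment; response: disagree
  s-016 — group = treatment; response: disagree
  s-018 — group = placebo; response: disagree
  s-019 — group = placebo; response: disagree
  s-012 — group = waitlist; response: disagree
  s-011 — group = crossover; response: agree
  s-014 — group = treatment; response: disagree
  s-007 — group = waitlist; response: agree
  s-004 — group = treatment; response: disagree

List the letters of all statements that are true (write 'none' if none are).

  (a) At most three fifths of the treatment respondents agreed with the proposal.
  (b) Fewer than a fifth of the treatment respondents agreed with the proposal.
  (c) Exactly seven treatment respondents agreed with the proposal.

(a), (b)

|A| = 11, |A ∩ B| = 0, |A ∖ B| = 11.
(a) |A ∩ B| / |A| ≤ 3/5: holds.
(b) |A ∩ B| / |A| < 1/5: holds.
(c) |A ∩ B| = 7: fails.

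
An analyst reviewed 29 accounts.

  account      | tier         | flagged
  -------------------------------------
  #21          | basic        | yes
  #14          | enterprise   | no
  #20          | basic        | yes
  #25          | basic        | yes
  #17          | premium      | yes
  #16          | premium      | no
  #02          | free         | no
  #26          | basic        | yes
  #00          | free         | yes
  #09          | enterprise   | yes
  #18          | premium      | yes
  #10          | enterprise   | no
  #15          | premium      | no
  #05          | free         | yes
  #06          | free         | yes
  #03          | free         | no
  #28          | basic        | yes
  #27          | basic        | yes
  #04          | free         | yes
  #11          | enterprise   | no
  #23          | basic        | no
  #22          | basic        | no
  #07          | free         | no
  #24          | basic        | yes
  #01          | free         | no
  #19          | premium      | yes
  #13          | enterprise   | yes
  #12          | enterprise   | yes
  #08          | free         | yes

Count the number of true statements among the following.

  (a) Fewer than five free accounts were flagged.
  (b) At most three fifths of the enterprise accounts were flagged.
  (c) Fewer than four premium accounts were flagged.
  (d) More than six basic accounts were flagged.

(a) free: |A| = 9, |A ∩ B| = 5; needs |A ∩ B| < 5 — false.
(b) enterprise: |A| = 6, |A ∩ B| = 3; needs |A ∩ B| / |A| ≤ 3/5 — true.
(c) premium: |A| = 5, |A ∩ B| = 3; needs |A ∩ B| < 4 — true.
(d) basic: |A| = 9, |A ∩ B| = 7; needs |A ∩ B| > 6 — true.

3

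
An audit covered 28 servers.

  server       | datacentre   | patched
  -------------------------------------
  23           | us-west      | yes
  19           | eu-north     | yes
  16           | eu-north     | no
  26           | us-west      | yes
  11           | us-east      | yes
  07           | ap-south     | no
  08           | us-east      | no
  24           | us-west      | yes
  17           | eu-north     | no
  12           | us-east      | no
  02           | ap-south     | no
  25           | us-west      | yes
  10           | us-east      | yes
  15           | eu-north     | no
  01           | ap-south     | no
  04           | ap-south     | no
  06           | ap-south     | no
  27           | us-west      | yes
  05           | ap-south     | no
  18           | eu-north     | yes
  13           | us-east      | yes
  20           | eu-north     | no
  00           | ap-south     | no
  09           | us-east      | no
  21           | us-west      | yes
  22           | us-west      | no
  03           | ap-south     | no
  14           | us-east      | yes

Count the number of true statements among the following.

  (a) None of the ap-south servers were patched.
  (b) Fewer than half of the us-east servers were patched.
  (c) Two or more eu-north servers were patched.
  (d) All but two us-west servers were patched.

(a) ap-south: |A| = 8, |A ∩ B| = 0; needs A ∩ B = ∅ (|A ∩ B| = 0) — true.
(b) us-east: |A| = 7, |A ∩ B| = 4; needs |A ∩ B| < |A ∖ B| — false.
(c) eu-north: |A| = 6, |A ∩ B| = 2; needs |A ∩ B| ≥ 2 — true.
(d) us-west: |A| = 7, |A ∩ B| = 6; needs |A ∖ B| = 2 — false.

2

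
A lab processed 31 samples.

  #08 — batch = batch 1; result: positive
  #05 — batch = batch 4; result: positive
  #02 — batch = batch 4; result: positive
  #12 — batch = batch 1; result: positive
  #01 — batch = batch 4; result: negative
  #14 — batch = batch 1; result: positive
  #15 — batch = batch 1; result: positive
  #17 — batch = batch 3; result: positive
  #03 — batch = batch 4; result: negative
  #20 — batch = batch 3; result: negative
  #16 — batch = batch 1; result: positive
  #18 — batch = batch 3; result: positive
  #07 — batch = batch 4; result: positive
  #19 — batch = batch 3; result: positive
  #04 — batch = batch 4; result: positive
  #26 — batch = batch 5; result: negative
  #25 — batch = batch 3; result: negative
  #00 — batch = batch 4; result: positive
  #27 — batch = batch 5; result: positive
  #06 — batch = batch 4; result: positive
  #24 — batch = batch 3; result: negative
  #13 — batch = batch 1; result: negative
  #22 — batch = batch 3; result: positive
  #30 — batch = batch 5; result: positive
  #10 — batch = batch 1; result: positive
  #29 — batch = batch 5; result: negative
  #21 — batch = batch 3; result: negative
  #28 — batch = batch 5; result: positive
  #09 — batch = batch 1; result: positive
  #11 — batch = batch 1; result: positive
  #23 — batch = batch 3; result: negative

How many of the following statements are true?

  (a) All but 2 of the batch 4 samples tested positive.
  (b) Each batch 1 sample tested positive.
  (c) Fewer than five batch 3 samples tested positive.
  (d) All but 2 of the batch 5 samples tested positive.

(a) batch 4: |A| = 8, |A ∩ B| = 6; needs |A ∖ B| = 2 — true.
(b) batch 1: |A| = 9, |A ∩ B| = 8; needs A ⊆ B, i.e. every element of A is in B (|A ∖ B| = 0) — false.
(c) batch 3: |A| = 9, |A ∩ B| = 4; needs |A ∩ B| < 5 — true.
(d) batch 5: |A| = 5, |A ∩ B| = 3; needs |A ∖ B| = 2 — true.

3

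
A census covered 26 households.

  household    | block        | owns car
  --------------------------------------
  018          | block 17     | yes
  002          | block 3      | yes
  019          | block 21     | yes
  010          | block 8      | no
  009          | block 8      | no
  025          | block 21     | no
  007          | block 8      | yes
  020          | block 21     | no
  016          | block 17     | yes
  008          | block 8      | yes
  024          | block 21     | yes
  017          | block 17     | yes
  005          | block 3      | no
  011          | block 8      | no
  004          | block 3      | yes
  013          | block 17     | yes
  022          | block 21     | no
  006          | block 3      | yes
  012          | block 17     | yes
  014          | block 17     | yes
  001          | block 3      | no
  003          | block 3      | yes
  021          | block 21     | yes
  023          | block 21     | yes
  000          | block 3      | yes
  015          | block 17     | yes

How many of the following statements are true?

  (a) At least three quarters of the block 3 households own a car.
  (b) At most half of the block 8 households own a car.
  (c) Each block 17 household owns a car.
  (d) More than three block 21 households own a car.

(a) block 3: |A| = 7, |A ∩ B| = 5; needs |A ∩ B| / |A| ≥ 3/4 — false.
(b) block 8: |A| = 5, |A ∩ B| = 2; needs |A ∩ B| ≤ |A ∖ B| — true.
(c) block 17: |A| = 7, |A ∩ B| = 7; needs A ⊆ B, i.e. every element of A is in B (|A ∖ B| = 0) — true.
(d) block 21: |A| = 7, |A ∩ B| = 4; needs |A ∩ B| > 3 — true.

3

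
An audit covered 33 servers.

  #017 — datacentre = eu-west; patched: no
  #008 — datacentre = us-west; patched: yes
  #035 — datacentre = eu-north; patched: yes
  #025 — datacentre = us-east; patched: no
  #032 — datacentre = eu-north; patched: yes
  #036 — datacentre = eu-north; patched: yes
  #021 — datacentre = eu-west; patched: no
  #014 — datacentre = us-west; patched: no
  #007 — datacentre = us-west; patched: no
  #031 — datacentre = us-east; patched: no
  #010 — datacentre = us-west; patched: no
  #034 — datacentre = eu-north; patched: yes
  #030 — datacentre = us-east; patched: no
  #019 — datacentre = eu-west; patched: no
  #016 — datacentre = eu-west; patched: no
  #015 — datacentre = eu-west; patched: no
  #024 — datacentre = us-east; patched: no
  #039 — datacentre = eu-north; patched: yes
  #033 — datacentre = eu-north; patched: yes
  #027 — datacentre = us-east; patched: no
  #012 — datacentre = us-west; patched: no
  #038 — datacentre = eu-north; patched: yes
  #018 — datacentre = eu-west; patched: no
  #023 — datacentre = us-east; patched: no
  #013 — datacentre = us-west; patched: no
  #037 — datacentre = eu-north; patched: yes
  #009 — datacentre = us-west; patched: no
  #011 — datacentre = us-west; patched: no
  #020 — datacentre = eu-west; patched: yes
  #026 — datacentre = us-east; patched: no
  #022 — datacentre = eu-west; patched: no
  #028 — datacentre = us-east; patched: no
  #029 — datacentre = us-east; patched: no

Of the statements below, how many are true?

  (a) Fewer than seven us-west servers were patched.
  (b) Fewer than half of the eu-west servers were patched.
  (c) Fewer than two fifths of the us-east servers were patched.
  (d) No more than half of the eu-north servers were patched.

3

(a) us-west: |A| = 8, |A ∩ B| = 1; needs |A ∩ B| < 7 — true.
(b) eu-west: |A| = 8, |A ∩ B| = 1; needs |A ∩ B| < |A ∖ B| — true.
(c) us-east: |A| = 9, |A ∩ B| = 0; needs |A ∩ B| / |A| < 2/5 — true.
(d) eu-north: |A| = 8, |A ∩ B| = 8; needs |A ∩ B| ≤ |A ∖ B| — false.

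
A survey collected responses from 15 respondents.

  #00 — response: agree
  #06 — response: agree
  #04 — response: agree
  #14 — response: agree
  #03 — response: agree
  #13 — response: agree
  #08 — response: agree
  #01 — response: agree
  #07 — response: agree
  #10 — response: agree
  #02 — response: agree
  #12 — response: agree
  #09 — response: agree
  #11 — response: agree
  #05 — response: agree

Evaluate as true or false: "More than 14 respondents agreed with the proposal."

'More than 14 respondents agreed with the proposal' holds iff |A ∩ B| > 14.
|A| = 15, |A ∩ B| = 15, |A ∖ B| = 0.
|A ∩ B| = 15, so the statement is true.

True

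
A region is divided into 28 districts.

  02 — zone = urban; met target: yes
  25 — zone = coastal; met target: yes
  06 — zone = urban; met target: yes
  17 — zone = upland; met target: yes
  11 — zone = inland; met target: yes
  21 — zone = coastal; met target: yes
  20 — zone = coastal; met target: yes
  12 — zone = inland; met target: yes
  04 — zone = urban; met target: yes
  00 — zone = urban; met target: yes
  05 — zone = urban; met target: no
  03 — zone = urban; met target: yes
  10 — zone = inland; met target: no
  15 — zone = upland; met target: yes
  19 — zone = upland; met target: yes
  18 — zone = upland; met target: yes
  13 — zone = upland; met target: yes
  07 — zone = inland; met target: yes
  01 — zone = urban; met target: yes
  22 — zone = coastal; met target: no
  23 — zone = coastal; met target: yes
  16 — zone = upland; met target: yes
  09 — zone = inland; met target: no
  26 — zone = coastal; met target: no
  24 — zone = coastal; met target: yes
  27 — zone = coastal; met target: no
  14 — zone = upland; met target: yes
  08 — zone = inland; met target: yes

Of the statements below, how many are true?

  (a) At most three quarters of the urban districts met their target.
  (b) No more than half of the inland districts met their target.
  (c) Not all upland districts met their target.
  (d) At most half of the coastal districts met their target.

(a) urban: |A| = 7, |A ∩ B| = 6; needs |A ∩ B| / |A| ≤ 3/4 — false.
(b) inland: |A| = 6, |A ∩ B| = 4; needs |A ∩ B| ≤ |A ∖ B| — false.
(c) upland: |A| = 7, |A ∩ B| = 7; needs A ⊄ B (|A ∖ B| ≥ 1) — false.
(d) coastal: |A| = 8, |A ∩ B| = 5; needs |A ∩ B| ≤ |A ∖ B| — false.

0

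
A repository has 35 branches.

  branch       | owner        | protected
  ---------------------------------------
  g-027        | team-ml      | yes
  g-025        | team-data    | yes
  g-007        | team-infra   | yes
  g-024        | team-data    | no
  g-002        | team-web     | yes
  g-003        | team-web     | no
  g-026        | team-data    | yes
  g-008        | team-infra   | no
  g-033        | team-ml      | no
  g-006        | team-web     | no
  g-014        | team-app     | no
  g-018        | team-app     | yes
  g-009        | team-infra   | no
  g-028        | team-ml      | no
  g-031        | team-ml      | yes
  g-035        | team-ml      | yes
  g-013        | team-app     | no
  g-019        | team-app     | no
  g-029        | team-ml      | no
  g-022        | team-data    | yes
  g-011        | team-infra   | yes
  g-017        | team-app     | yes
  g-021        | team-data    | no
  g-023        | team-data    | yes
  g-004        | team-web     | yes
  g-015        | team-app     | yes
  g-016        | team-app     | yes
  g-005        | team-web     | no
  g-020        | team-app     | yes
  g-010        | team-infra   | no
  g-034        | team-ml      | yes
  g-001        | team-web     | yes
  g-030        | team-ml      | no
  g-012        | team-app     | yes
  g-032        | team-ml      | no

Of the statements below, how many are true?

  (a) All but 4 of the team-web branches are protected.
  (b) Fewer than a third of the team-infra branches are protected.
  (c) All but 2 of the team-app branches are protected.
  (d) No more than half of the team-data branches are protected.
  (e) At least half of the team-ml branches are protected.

0

(a) team-web: |A| = 6, |A ∩ B| = 3; needs |A ∖ B| = 4 — false.
(b) team-infra: |A| = 5, |A ∩ B| = 2; needs |A ∩ B| / |A| < 1/3 — false.
(c) team-app: |A| = 9, |A ∩ B| = 6; needs |A ∖ B| = 2 — false.
(d) team-data: |A| = 6, |A ∩ B| = 4; needs |A ∩ B| ≤ |A ∖ B| — false.
(e) team-ml: |A| = 9, |A ∩ B| = 4; needs |A ∩ B| ≥ |A ∖ B| — false.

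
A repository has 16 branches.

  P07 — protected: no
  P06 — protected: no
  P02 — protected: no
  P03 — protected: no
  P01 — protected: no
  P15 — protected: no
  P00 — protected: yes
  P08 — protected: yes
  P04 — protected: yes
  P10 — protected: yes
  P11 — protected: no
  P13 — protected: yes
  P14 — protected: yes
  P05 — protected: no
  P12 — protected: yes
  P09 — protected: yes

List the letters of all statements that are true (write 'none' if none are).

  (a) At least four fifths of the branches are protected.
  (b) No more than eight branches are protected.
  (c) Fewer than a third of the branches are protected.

|A| = 16, |A ∩ B| = 8, |A ∖ B| = 8.
(a) |A ∩ B| / |A| ≥ 4/5: fails.
(b) |A ∩ B| ≤ 8: holds.
(c) |A ∩ B| / |A| < 1/3: fails.

(b)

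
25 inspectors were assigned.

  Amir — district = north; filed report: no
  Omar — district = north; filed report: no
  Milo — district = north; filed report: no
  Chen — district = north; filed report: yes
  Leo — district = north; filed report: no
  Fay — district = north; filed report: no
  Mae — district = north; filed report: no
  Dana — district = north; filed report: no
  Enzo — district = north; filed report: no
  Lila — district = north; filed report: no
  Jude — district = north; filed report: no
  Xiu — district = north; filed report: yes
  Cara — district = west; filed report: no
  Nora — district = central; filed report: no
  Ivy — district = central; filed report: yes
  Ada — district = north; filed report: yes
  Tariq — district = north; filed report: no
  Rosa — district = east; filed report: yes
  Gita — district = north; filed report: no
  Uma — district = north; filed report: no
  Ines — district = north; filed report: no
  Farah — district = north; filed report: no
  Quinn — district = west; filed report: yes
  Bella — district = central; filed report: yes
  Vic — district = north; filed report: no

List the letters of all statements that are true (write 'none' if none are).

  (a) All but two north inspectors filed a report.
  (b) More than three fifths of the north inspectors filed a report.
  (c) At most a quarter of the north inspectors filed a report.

(c)

|A| = 19, |A ∩ B| = 3, |A ∖ B| = 16.
(a) |A ∖ B| = 2: fails.
(b) |A ∩ B| / |A| > 3/5: fails.
(c) |A ∩ B| / |A| ≤ 1/4: holds.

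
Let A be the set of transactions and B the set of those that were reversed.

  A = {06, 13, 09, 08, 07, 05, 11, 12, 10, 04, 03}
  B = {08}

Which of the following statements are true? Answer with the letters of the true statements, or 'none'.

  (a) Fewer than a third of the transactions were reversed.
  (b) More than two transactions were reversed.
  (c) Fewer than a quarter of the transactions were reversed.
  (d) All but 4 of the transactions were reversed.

|A| = 11, |A ∩ B| = 1, |A ∖ B| = 10.
(a) |A ∩ B| / |A| < 1/3: holds.
(b) |A ∩ B| > 2: fails.
(c) |A ∩ B| / |A| < 1/4: holds.
(d) |A ∖ B| = 4: fails.

(a), (c)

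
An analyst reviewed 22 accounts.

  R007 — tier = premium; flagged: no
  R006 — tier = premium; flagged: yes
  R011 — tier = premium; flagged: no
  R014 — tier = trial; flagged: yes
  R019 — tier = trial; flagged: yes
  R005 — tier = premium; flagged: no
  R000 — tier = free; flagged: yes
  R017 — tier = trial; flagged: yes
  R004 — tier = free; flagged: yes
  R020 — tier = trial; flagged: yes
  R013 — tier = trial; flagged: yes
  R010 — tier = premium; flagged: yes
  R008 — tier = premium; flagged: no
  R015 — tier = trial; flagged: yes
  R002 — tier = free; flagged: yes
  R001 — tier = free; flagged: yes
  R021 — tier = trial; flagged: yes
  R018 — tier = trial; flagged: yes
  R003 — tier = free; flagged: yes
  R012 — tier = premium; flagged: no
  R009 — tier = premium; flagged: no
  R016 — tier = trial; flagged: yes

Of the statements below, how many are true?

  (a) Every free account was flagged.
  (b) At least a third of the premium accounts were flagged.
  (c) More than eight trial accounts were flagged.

2

(a) free: |A| = 5, |A ∩ B| = 5; needs A ⊆ B, i.e. every element of A is in B (|A ∖ B| = 0) — true.
(b) premium: |A| = 8, |A ∩ B| = 2; needs |A ∩ B| / |A| ≥ 1/3 — false.
(c) trial: |A| = 9, |A ∩ B| = 9; needs |A ∩ B| > 8 — true.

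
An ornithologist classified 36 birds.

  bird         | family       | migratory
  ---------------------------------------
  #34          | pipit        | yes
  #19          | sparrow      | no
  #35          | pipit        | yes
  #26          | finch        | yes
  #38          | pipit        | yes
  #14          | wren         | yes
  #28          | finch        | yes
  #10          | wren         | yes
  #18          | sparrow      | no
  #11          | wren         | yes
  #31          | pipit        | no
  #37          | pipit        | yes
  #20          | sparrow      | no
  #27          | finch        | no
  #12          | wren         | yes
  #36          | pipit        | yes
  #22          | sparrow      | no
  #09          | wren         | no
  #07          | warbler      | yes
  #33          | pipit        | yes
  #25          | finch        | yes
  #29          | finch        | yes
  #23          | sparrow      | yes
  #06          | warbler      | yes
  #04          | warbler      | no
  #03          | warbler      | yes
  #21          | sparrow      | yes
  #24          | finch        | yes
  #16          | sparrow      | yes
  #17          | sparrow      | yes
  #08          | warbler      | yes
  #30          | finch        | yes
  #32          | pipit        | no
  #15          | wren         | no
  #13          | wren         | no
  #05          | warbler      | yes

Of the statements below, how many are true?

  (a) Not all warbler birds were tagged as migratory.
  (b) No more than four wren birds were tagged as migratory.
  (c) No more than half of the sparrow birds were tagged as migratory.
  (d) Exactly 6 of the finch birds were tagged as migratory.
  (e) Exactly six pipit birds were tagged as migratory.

5

(a) warbler: |A| = 6, |A ∩ B| = 5; needs A ⊄ B (|A ∖ B| ≥ 1) — true.
(b) wren: |A| = 7, |A ∩ B| = 4; needs |A ∩ B| ≤ 4 — true.
(c) sparrow: |A| = 8, |A ∩ B| = 4; needs |A ∩ B| ≤ |A ∖ B| — true.
(d) finch: |A| = 7, |A ∩ B| = 6; needs |A ∩ B| = 6 — true.
(e) pipit: |A| = 8, |A ∩ B| = 6; needs |A ∩ B| = 6 — true.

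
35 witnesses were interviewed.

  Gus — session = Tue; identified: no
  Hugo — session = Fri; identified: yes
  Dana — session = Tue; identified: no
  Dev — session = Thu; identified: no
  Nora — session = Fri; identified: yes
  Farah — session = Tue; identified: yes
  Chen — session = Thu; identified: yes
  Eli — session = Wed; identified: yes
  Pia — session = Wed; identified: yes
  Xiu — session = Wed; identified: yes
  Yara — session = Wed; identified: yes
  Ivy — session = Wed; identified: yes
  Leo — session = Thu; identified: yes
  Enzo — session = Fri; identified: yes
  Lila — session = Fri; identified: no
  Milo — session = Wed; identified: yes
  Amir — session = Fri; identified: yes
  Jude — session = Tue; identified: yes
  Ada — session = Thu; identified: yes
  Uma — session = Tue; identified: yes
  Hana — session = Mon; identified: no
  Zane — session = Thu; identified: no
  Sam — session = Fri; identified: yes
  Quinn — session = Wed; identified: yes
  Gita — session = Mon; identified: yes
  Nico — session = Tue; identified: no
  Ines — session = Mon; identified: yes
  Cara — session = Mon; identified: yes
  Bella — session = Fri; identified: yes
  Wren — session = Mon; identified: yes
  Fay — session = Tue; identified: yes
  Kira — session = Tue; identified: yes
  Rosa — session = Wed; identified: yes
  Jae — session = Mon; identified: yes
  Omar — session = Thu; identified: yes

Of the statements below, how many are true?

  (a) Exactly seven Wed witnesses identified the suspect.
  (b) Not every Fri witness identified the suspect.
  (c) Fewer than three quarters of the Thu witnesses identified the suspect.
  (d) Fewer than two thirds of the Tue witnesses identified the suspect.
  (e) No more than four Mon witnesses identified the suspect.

3

(a) Wed: |A| = 8, |A ∩ B| = 8; needs |A ∩ B| = 7 — false.
(b) Fri: |A| = 7, |A ∩ B| = 6; needs A ⊄ B (|A ∖ B| ≥ 1) — true.
(c) Thu: |A| = 6, |A ∩ B| = 4; needs |A ∩ B| / |A| < 3/4 — true.
(d) Tue: |A| = 8, |A ∩ B| = 5; needs |A ∩ B| / |A| < 2/3 — true.
(e) Mon: |A| = 6, |A ∩ B| = 5; needs |A ∩ B| ≤ 4 — false.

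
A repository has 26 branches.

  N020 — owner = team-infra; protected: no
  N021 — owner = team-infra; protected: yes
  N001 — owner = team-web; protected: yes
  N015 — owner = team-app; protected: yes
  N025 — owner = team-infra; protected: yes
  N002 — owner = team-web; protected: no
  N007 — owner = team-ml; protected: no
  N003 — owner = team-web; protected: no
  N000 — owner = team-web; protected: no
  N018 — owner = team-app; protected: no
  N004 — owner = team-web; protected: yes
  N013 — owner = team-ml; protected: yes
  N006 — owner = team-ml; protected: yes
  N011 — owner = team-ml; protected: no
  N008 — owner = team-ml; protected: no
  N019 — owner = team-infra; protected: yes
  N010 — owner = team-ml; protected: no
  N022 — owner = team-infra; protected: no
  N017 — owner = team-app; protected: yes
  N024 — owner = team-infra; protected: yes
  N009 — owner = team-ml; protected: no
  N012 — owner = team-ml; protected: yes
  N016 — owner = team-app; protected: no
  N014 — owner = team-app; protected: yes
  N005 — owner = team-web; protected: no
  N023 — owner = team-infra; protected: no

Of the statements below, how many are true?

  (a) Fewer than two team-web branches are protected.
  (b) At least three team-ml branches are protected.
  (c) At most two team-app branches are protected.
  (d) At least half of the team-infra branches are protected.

(a) team-web: |A| = 6, |A ∩ B| = 2; needs |A ∩ B| < 2 — false.
(b) team-ml: |A| = 8, |A ∩ B| = 3; needs |A ∩ B| ≥ 3 — true.
(c) team-app: |A| = 5, |A ∩ B| = 3; needs |A ∩ B| ≤ 2 — false.
(d) team-infra: |A| = 7, |A ∩ B| = 4; needs |A ∩ B| ≥ |A ∖ B| — true.

2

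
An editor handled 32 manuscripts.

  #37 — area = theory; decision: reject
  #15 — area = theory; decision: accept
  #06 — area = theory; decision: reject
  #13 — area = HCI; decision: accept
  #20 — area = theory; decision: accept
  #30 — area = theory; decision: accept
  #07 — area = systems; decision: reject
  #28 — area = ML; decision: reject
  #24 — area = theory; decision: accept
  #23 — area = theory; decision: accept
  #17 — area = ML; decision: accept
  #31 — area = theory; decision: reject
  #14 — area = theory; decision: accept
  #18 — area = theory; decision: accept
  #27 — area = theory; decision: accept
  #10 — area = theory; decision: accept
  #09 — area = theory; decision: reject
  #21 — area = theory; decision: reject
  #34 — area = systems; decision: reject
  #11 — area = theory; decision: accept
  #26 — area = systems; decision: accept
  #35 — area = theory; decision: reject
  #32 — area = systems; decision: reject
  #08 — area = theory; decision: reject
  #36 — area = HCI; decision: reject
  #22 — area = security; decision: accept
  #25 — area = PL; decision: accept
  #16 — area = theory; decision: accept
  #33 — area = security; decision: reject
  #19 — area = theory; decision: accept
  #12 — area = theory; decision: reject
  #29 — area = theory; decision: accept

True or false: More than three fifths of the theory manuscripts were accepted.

The determiner here denotes the relation: |A ∩ B| / |A| > 3/5.
|A| = 21, |A ∩ B| = 13, |A ∖ B| = 8.
|A ∩ B|/|A| = 13/21, so the statement is true.

True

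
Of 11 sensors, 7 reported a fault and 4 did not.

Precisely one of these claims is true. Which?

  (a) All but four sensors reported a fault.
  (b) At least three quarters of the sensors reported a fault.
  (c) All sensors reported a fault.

(a)

|A| = 11, |A ∩ B| = 7, |A ∖ B| = 4.
(a) requires |A ∖ B| = 4: true.
(b) requires |A ∩ B| / |A| ≥ 3/4: false.
(c) requires A ⊆ B, i.e. every element of A is in B (|A ∖ B| = 0): false.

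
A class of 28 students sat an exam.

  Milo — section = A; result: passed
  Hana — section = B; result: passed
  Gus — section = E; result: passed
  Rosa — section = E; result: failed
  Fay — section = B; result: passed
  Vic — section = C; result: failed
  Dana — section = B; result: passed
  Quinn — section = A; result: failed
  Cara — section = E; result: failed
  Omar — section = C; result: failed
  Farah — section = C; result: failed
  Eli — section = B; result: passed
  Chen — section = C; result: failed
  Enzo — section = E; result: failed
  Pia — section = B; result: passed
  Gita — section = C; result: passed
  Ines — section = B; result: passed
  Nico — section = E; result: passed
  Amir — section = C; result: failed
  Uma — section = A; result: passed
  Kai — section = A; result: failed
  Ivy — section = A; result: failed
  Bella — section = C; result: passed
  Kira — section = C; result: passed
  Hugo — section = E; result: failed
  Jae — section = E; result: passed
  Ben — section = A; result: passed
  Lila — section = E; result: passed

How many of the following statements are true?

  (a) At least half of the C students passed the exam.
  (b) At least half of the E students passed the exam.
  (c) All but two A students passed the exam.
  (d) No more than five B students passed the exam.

1

(a) C: |A| = 8, |A ∩ B| = 3; needs |A ∩ B| ≥ |A ∖ B| — false.
(b) E: |A| = 8, |A ∩ B| = 4; needs |A ∩ B| ≥ |A ∖ B| — true.
(c) A: |A| = 6, |A ∩ B| = 3; needs |A ∖ B| = 2 — false.
(d) B: |A| = 6, |A ∩ B| = 6; needs |A ∩ B| ≤ 5 — false.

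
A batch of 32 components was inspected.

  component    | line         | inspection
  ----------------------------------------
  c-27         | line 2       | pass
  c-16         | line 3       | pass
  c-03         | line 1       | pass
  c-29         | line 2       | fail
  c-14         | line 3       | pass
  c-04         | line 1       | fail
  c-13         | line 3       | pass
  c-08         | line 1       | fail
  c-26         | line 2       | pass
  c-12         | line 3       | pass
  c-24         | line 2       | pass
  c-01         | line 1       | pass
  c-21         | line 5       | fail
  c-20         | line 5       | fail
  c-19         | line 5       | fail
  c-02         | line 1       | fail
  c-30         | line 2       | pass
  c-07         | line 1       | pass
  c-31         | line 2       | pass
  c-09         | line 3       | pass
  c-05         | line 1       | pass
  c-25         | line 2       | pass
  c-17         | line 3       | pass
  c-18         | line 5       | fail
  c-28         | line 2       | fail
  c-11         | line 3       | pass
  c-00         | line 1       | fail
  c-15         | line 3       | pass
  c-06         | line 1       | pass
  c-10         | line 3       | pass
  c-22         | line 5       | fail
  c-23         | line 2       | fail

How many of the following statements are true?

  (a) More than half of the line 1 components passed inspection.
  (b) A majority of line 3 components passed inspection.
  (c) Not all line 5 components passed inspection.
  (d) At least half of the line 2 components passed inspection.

4

(a) line 1: |A| = 9, |A ∩ B| = 5; needs |A ∩ B| > |A ∖ B| — true.
(b) line 3: |A| = 9, |A ∩ B| = 9; needs |A ∩ B| > |A ∖ B| — true.
(c) line 5: |A| = 5, |A ∩ B| = 0; needs A ⊄ B (|A ∖ B| ≥ 1) — true.
(d) line 2: |A| = 9, |A ∩ B| = 6; needs |A ∩ B| ≥ |A ∖ B| — true.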